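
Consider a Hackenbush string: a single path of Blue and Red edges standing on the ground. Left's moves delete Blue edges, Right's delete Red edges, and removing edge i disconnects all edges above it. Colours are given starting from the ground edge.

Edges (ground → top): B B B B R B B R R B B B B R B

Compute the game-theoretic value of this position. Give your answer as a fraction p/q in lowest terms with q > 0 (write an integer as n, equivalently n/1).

7803/2048

Recurse on prefixes of the 15-edge string B B B B R B B R R B B B B R B:
g_1 [B]  L=[0]  R=[∅]  => 1
g_2 [BB]  L=[0, 1]  R=[∅]  => 2
g_3 [BBB]  L=[0, 1, 2]  R=[∅]  => 3
g_4 [BBBB]  L=[0, 1, 2, 3]  R=[∅]  => 4
g_5 [BBBBR]  L=[0, 1, 2, 3]  R=[4]  => 7/2
g_6 [BBBBRB]  L=[0, 1, 2, 3, 7/2]  R=[4]  => 15/4
g_7 [BBBBRBB]  L=[0, 1, 2, 3, 7/2, 15/4]  R=[4]  => 31/8
g_8 [BBBBRBBR]  L=[0, 1, 2, 3, 7/2, 15/4]  R=[31/8, 4]  => 61/16
g_9 [BBBBRBBRR]  L=[0, 1, 2, 3, 7/2, 15/4]  R=[61/16, 31/8, 4]  => 121/32
g_10 [BBBBRBBRRB]  L=[0, 1, 2, 3, 7/2, 15/4, 121/32]  R=[61/16, 31/8, 4]  => 243/64
g_11 [BBBBRBBRRBB]  L=[0, 1, 2, 3, 7/2, 15/4, 121/32, 243/64]  R=[61/16, 31/8, 4]  => 487/128
g_12 [BBBBRBBRRBBB]  L=[0, 1, 2, 3, 7/2, 15/4, 121/32, 243/64, 487/128]  R=[61/16, 31/8, 4]  => 975/256
g_13 [BBBBRBBRRBBBB]  L=[0, 1, 2, 3, 7/2, 15/4, 121/32, 243/64, 487/128, 975/256]  R=[61/16, 31/8, 4]  => 1951/512
g_14 [BBBBRBBRRBBBBR]  L=[0, 1, 2, 3, 7/2, 15/4, 121/32, 243/64, 487/128, 975/256]  R=[1951/512, 61/16, 31/8, 4]  => 3901/1024
g_15 [BBBBRBBRRBBBBRB]  L=[0, 1, 2, 3, 7/2, 15/4, 121/32, 243/64, 487/128, 975/256, 3901/1024]  R=[1951/512, 61/16, 31/8, 4]  => 7803/2048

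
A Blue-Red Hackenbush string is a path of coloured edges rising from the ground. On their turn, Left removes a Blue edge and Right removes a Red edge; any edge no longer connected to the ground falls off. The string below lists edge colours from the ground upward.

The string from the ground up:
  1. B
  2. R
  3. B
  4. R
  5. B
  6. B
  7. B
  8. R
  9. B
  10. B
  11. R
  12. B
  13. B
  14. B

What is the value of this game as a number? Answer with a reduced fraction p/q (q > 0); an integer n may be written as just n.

step 1: add B to get B; options L={ 0 } R={ none } so 1
step 2: add R to get BR; options L={ 0 } R={ 1 } so 1/2
step 3: add B to get BRB; options L={ 0 1/2 } R={ 1 } so 3/4
step 4: add R to get BRBR; options L={ 0 1/2 } R={ 3/4 1 } so 5/8
step 5: add B to get BRBRB; options L={ 0 1/2 5/8 } R={ 3/4 1 } so 11/16
step 6: add B to get BRBRBB; options L={ 0 1/2 5/8 11/16 } R={ 3/4 1 } so 23/32
step 7: add B to get BRBRBBB; options L={ 0 1/2 5/8 11/16 23/32 } R={ 3/4 1 } so 47/64
step 8: add R to get BRBRBBBR; options L={ 0 1/2 5/8 11/16 23/32 } R={ 47/64 3/4 1 } so 93/128
step 9: add B to get BRBRBBBRB; options L={ 0 1/2 5/8 11/16 23/32 93/128 } R={ 47/64 3/4 1 } so 187/256
step 10: add B to get BRBRBBBRBB; options L={ 0 1/2 5/8 11/16 23/32 93/128 187/256 } R={ 47/64 3/4 1 } so 375/512
step 11: add R to get BRBRBBBRBBR; options L={ 0 1/2 5/8 11/16 23/32 93/128 187/256 } R={ 375/512 47/64 3/4 1 } so 749/1024
step 12: add B to get BRBRBBBRBBRB; options L={ 0 1/2 5/8 11/16 23/32 93/128 187/256 749/1024 } R={ 375/512 47/64 3/4 1 } so 1499/2048
step 13: add B to get BRBRBBBRBBRBB; options L={ 0 1/2 5/8 11/16 23/32 93/128 187/256 749/1024 1499/2048 } R={ 375/512 47/64 3/4 1 } so 2999/4096
step 14: add B to get BRBRBBBRBBRBBB; options L={ 0 1/2 5/8 11/16 23/32 93/128 187/256 749/1024 1499/2048 2999/4096 } R={ 375/512 47/64 3/4 1 } so 5999/8192

5999/8192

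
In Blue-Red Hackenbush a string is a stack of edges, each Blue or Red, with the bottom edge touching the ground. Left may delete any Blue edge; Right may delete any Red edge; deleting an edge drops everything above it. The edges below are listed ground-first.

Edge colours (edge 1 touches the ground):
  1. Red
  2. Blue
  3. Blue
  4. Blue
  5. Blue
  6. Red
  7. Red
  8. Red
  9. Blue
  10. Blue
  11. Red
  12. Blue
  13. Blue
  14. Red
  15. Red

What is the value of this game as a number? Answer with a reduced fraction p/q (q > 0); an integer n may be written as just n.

Prefix values for Red Blue Blue Blue Blue Red Red Red Blue Blue Red Blue Blue Red Red via {L|R} + simplicity:
1 of 15 · R · max L −∞ · min R 0 so -1
2 of 15 · RB · max L -1 · min R 0 so -1/2
3 of 15 · RBB · max L -1/2 · min R 0 so -1/4
4 of 15 · RBBB · max L -1/4 · min R 0 so -1/8
5 of 15 · RBBBB · max L -1/8 · min R 0 so -1/16
6 of 15 · RBBBBR · max L -1/8 · min R -1/16 so -3/32
7 of 15 · RBBBBRR · max L -1/8 · min R -3/32 so -7/64
8 of 15 · RBBBBRRR · max L -1/8 · min R -7/64 so -15/128
9 of 15 · RBBBBRRRB · max L -15/128 · min R -7/64 so -29/256
10 of 15 · RBBBBRRRBB · max L -29/256 · min R -7/64 so -57/512
11 of 15 · RBBBBRRRBBR · max L -29/256 · min R -57/512 so -115/1024
12 of 15 · RBBBBRRRBBRB · max L -115/1024 · min R -57/512 so -229/2048
13 of 15 · RBBBBRRRBBRBB · max L -229/2048 · min R -57/512 so -457/4096
14 of 15 · RBBBBRRRBBRBBR · max L -229/2048 · min R -457/4096 so -915/8192
15 of 15 · RBBBBRRRBBRBBRR · max L -229/2048 · min R -915/8192 so -1831/16384

-1831/16384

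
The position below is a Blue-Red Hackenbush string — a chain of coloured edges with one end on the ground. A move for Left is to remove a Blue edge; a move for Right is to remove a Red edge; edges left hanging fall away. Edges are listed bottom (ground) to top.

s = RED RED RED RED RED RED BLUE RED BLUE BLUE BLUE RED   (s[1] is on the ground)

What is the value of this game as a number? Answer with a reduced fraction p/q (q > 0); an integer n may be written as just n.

-355/64

step 1: add RED to get R; options L={ ∅ } R={ 0 } ⇒ -1
step 2: add RED to get RR; options L={ ∅ } R={ -1 0 } ⇒ -2
step 3: add RED to get RRR; options L={ ∅ } R={ -2 -1 0 } ⇒ -3
step 4: add RED to get RRRR; options L={ ∅ } R={ -3 -2 -1 0 } ⇒ -4
step 5: add RED to get RRRRR; options L={ ∅ } R={ -4 -3 -2 -1 0 } ⇒ -5
step 6: add RED to get RRRRRR; options L={ ∅ } R={ -5 -4 -3 -2 -1 0 } ⇒ -6
step 7: add BLUE to get RRRRRRB; options L={ -6 } R={ -5 -4 -3 -2 -1 0 } ⇒ -11/2
step 8: add RED to get RRRRRRBR; options L={ -6 } R={ -11/2 -5 -4 -3 -2 -1 0 } ⇒ -23/4
step 9: add BLUE to get RRRRRRBRB; options L={ -6 -23/4 } R={ -11/2 -5 -4 -3 -2 -1 0 } ⇒ -45/8
step 10: add BLUE to get RRRRRRBRBB; options L={ -6 -23/4 -45/8 } R={ -11/2 -5 -4 -3 -2 -1 0 } ⇒ -89/16
step 11: add BLUE to get RRRRRRBRBBB; options L={ -6 -23/4 -45/8 -89/16 } R={ -11/2 -5 -4 -3 -2 -1 0 } ⇒ -177/32
step 12: add RED to get RRRRRRBRBBBR; options L={ -6 -23/4 -45/8 -89/16 } R={ -177/32 -11/2 -5 -4 -3 -2 -1 0 } ⇒ -355/64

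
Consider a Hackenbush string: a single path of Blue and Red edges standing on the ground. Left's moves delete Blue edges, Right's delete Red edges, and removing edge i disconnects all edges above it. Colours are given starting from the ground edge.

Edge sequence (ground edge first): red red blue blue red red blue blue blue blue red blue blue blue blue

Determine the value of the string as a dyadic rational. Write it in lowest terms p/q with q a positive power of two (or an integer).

val_1 [r]  L=[∅]  R=[0]  => -1
val_2 [rr]  L=[∅]  R=[-1,0]  => -2
val_3 [rrb]  L=[-2]  R=[-1,0]  => -3/2
val_4 [rrbb]  L=[-2,-3/2]  R=[-1,0]  => -5/4
val_5 [rrbbr]  L=[-2,-3/2]  R=[-5/4,-1,0]  => -11/8
val_6 [rrbbrr]  L=[-2,-3/2]  R=[-11/8,-5/4,-1,0]  => -23/16
val_7 [rrbbrrb]  L=[-2,-3/2,-23/16]  R=[-11/8,-5/4,-1,0]  => -45/32
val_8 [rrbbrrbb]  L=[-2,-3/2,-23/16,-45/32]  R=[-11/8,-5/4,-1,0]  => -89/64
val_9 [rrbbrrbbb]  L=[-2,-3/2,-23/16,-45/32,-89/64]  R=[-11/8,-5/4,-1,0]  => -177/128
val_10 [rrbbrrbbbb]  L=[-2,-3/2,-23/16,-45/32,-89/64,-177/128]  R=[-11/8,-5/4,-1,0]  => -353/256
val_11 [rrbbrrbbbbr]  L=[-2,-3/2,-23/16,-45/32,-89/64,-177/128]  R=[-353/256,-11/8,-5/4,-1,0]  => -707/512
val_12 [rrbbrrbbbbrb]  L=[-2,-3/2,-23/16,-45/32,-89/64,-177/128,-707/512]  R=[-353/256,-11/8,-5/4,-1,0]  => -1413/1024
val_13 [rrbbrrbbbbrbb]  L=[-2,-3/2,-23/16,-45/32,-89/64,-177/128,-707/512,-1413/1024]  R=[-353/256,-11/8,-5/4,-1,0]  => -2825/2048
val_14 [rrbbrrbbbbrbbb]  L=[-2,-3/2,-23/16,-45/32,-89/64,-177/128,-707/512,-1413/1024,-2825/2048]  R=[-353/256,-11/8,-5/4,-1,0]  => -5649/4096
val_15 [rrbbrrbbbbrbbbb]  L=[-2,-3/2,-23/16,-45/32,-89/64,-177/128,-707/512,-1413/1024,-2825/2048,-5649/4096]  R=[-353/256,-11/8,-5/4,-1,0]  => -11297/8192

-11297/8192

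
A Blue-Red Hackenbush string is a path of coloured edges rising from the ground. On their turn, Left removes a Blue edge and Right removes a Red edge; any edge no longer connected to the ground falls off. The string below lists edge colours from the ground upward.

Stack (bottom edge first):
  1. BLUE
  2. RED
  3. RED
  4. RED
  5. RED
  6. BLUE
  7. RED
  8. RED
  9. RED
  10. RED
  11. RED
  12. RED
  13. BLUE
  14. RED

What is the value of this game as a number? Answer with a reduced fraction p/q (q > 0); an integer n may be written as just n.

Prefix values for BLUE RED RED RED RED BLUE RED RED RED RED RED RED BLUE RED via {L|R} + simplicity:
1 of 14 · B · max L 0 · min R +∞ -> 1
2 of 14 · BR · max L 0 · min R 1 -> 1/2
3 of 14 · BRR · max L 0 · min R 1/2 -> 1/4
4 of 14 · BRRR · max L 0 · min R 1/4 -> 1/8
5 of 14 · BRRRR · max L 0 · min R 1/8 -> 1/16
6 of 14 · BRRRRB · max L 1/16 · min R 1/8 -> 3/32
7 of 14 · BRRRRBR · max L 1/16 · min R 3/32 -> 5/64
8 of 14 · BRRRRBRR · max L 1/16 · min R 5/64 -> 9/128
9 of 14 · BRRRRBRRR · max L 1/16 · min R 9/128 -> 17/256
10 of 14 · BRRRRBRRRR · max L 1/16 · min R 17/256 -> 33/512
11 of 14 · BRRRRBRRRRR · max L 1/16 · min R 33/512 -> 65/1024
12 of 14 · BRRRRBRRRRRR · max L 1/16 · min R 65/1024 -> 129/2048
13 of 14 · BRRRRBRRRRRRB · max L 129/2048 · min R 65/1024 -> 259/4096
14 of 14 · BRRRRBRRRRRRBR · max L 129/2048 · min R 259/4096 -> 517/8192

517/8192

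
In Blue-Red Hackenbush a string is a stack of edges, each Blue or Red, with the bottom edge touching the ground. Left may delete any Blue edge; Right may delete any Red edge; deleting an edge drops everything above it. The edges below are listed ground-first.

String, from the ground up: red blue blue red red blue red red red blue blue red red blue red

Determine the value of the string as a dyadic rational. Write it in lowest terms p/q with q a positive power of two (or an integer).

-7067/16384

Prefix values for red blue blue red red blue red red red blue blue red red blue red via {L|R} + simplicity:
1 of 15 · r · max L −∞ · min R 0 → -1
2 of 15 · rb · max L -1 · min R 0 → -1/2
3 of 15 · rbb · max L -1/2 · min R 0 → -1/4
4 of 15 · rbbr · max L -1/2 · min R -1/4 → -3/8
5 of 15 · rbbrr · max L -1/2 · min R -3/8 → -7/16
6 of 15 · rbbrrb · max L -7/16 · min R -3/8 → -13/32
7 of 15 · rbbrrbr · max L -7/16 · min R -13/32 → -27/64
8 of 15 · rbbrrbrr · max L -7/16 · min R -27/64 → -55/128
9 of 15 · rbbrrbrrr · max L -7/16 · min R -55/128 → -111/256
10 of 15 · rbbrrbrrrb · max L -111/256 · min R -55/128 → -221/512
11 of 15 · rbbrrbrrrbb · max L -221/512 · min R -55/128 → -441/1024
12 of 15 · rbbrrbrrrbbr · max L -221/512 · min R -441/1024 → -883/2048
13 of 15 · rbbrrbrrrbbrr · max L -221/512 · min R -883/2048 → -1767/4096
14 of 15 · rbbrrbrrrbbrrb · max L -1767/4096 · min R -883/2048 → -3533/8192
15 of 15 · rbbrrbrrrbbrrbr · max L -1767/4096 · min R -3533/8192 → -7067/16384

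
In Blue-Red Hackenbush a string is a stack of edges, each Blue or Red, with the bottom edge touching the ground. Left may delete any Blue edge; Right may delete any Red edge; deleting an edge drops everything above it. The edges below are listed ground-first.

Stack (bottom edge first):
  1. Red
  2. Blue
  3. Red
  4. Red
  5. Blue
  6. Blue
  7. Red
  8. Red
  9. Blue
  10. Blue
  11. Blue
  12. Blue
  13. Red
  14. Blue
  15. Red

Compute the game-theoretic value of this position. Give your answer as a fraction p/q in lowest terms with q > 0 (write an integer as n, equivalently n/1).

-13067/16384

Prefix values for Red Blue Red Red Blue Blue Red Red Blue Blue Blue Blue Red Blue Red via {L|R} + simplicity:
1 of 15 · R · max L −∞ · min R 0 ⇒ -1
2 of 15 · RB · max L -1 · min R 0 ⇒ -1/2
3 of 15 · RBR · max L -1 · min R -1/2 ⇒ -3/4
4 of 15 · RBRR · max L -1 · min R -3/4 ⇒ -7/8
5 of 15 · RBRRB · max L -7/8 · min R -3/4 ⇒ -13/16
6 of 15 · RBRRBB · max L -13/16 · min R -3/4 ⇒ -25/32
7 of 15 · RBRRBBR · max L -13/16 · min R -25/32 ⇒ -51/64
8 of 15 · RBRRBBRR · max L -13/16 · min R -51/64 ⇒ -103/128
9 of 15 · RBRRBBRRB · max L -103/128 · min R -51/64 ⇒ -205/256
10 of 15 · RBRRBBRRBB · max L -205/256 · min R -51/64 ⇒ -409/512
11 of 15 · RBRRBBRRBBB · max L -409/512 · min R -51/64 ⇒ -817/1024
12 of 15 · RBRRBBRRBBBB · max L -817/1024 · min R -51/64 ⇒ -1633/2048
13 of 15 · RBRRBBRRBBBBR · max L -817/1024 · min R -1633/2048 ⇒ -3267/4096
14 of 15 · RBRRBBRRBBBBRB · max L -3267/4096 · min R -1633/2048 ⇒ -6533/8192
15 of 15 · RBRRBBRRBBBBRBR · max L -3267/4096 · min R -6533/8192 ⇒ -13067/16384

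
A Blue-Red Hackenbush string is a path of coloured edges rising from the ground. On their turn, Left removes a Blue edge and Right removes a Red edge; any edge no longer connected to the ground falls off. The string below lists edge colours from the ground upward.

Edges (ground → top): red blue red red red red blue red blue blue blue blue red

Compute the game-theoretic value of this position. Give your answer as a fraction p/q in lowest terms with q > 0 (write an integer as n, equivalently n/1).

-3907/4096

1 of 13 · r · max L −∞ · min R 0 = -1
2 of 13 · rb · max L -1 · min R 0 = -1/2
3 of 13 · rbr · max L -1 · min R -1/2 = -3/4
4 of 13 · rbrr · max L -1 · min R -3/4 = -7/8
5 of 13 · rbrrr · max L -1 · min R -7/8 = -15/16
6 of 13 · rbrrrr · max L -1 · min R -15/16 = -31/32
7 of 13 · rbrrrrb · max L -31/32 · min R -15/16 = -61/64
8 of 13 · rbrrrrbr · max L -31/32 · min R -61/64 = -123/128
9 of 13 · rbrrrrbrb · max L -123/128 · min R -61/64 = -245/256
10 of 13 · rbrrrrbrbb · max L -245/256 · min R -61/64 = -489/512
11 of 13 · rbrrrrbrbbb · max L -489/512 · min R -61/64 = -977/1024
12 of 13 · rbrrrrbrbbbb · max L -977/1024 · min R -61/64 = -1953/2048
13 of 13 · rbrrrrbrbbbbr · max L -977/1024 · min R -1953/2048 = -3907/4096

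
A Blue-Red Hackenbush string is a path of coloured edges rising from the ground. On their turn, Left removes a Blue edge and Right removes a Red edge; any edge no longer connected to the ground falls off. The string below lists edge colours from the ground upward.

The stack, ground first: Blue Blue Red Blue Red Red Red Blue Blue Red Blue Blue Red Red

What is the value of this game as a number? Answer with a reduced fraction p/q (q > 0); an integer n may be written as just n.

Build v(s[:k]) for k = 1..14, string s = Blue Blue Red Blue Red Red Red Blue Blue Red Blue Blue Red Red.
1 of 14 · B · max L 0 · min R +∞ — 1
2 of 14 · BB · max L 1 · min R +∞ — 2
3 of 14 · BBR · max L 1 · min R 2 — 3/2
4 of 14 · BBRB · max L 3/2 · min R 2 — 7/4
5 of 14 · BBRBR · max L 3/2 · min R 7/4 — 13/8
6 of 14 · BBRBRR · max L 3/2 · min R 13/8 — 25/16
7 of 14 · BBRBRRR · max L 3/2 · min R 25/16 — 49/32
8 of 14 · BBRBRRRB · max L 49/32 · min R 25/16 — 99/64
9 of 14 · BBRBRRRBB · max L 99/64 · min R 25/16 — 199/128
10 of 14 · BBRBRRRBBR · max L 99/64 · min R 199/128 — 397/256
11 of 14 · BBRBRRRBBRB · max L 397/256 · min R 199/128 — 795/512
12 of 14 · BBRBRRRBBRBB · max L 795/512 · min R 199/128 — 1591/1024
13 of 14 · BBRBRRRBBRBBR · max L 795/512 · min R 1591/1024 — 3181/2048
14 of 14 · BBRBRRRBBRBBRR · max L 795/512 · min R 3181/2048 — 6361/4096

6361/4096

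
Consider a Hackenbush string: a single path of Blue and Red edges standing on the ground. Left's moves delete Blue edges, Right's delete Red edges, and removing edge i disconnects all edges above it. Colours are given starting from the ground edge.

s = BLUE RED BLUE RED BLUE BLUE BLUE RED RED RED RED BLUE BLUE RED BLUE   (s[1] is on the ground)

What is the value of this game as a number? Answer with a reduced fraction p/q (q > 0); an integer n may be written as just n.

11803/16384

Build value(s[:k]) for k = 1..15, string s = BLUE RED BLUE RED BLUE BLUE BLUE RED RED RED RED BLUE BLUE RED BLUE.
1 of 15 · B · max L 0 · min R +∞ so 1
2 of 15 · BR · max L 0 · min R 1 so 1/2
3 of 15 · BRB · max L 1/2 · min R 1 so 3/4
4 of 15 · BRBR · max L 1/2 · min R 3/4 so 5/8
5 of 15 · BRBRB · max L 5/8 · min R 3/4 so 11/16
6 of 15 · BRBRBB · max L 11/16 · min R 3/4 so 23/32
7 of 15 · BRBRBBB · max L 23/32 · min R 3/4 so 47/64
8 of 15 · BRBRBBBR · max L 23/32 · min R 47/64 so 93/128
9 of 15 · BRBRBBBRR · max L 23/32 · min R 93/128 so 185/256
10 of 15 · BRBRBBBRRR · max L 23/32 · min R 185/256 so 369/512
11 of 15 · BRBRBBBRRRR · max L 23/32 · min R 369/512 so 737/1024
12 of 15 · BRBRBBBRRRRB · max L 737/1024 · min R 369/512 so 1475/2048
13 of 15 · BRBRBBBRRRRBB · max L 1475/2048 · min R 369/512 so 2951/4096
14 of 15 · BRBRBBBRRRRBBR · max L 1475/2048 · min R 2951/4096 so 5901/8192
15 of 15 · BRBRBBBRRRRBBRB · max L 5901/8192 · min R 2951/4096 so 11803/16384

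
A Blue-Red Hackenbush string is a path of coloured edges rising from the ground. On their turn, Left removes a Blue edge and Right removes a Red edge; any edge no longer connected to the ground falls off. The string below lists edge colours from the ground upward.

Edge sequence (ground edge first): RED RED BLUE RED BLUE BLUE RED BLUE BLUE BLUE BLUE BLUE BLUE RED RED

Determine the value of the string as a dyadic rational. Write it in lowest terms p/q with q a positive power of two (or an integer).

Prefix values for RED RED BLUE RED BLUE BLUE RED BLUE BLUE BLUE BLUE BLUE BLUE RED RED via {L|R} + simplicity:
edge 1 of 15 (RED): { none | 0 } → -1
edge 2 of 15 (RED): { none | -1, 0 } → -2
edge 3 of 15 (BLUE): { -2 | -1, 0 } → -3/2
edge 4 of 15 (RED): { -2 | -3/2, -1, 0 } → -7/4
edge 5 of 15 (BLUE): { -2, -7/4 | -3/2, -1, 0 } → -13/8
edge 6 of 15 (BLUE): { -2, -7/4, -13/8 | -3/2, -1, 0 } → -25/16
edge 7 of 15 (RED): { -2, -7/4, -13/8 | -25/16, -3/2, -1, 0 } → -51/32
edge 8 of 15 (BLUE): { -2, -7/4, -13/8, -51/32 | -25/16, -3/2, -1, 0 } → -101/64
edge 9 of 15 (BLUE): { -2, -7/4, -13/8, -51/32, -101/64 | -25/16, -3/2, -1, 0 } → -201/128
edge 10 of 15 (BLUE): { -2, -7/4, -13/8, -51/32, -101/64, -201/128 | -25/16, -3/2, -1, 0 } → -401/256
edge 11 of 15 (BLUE): { -2, -7/4, -13/8, -51/32, -101/64, -201/128, -401/256 | -25/16, -3/2, -1, 0 } → -801/512
edge 12 of 15 (BLUE): { -2, -7/4, -13/8, -51/32, -101/64, -201/128, -401/256, -801/512 | -25/16, -3/2, -1, 0 } → -1601/1024
edge 13 of 15 (BLUE): { -2, -7/4, -13/8, -51/32, -101/64, -201/128, -401/256, -801/512, -1601/1024 | -25/16, -3/2, -1, 0 } → -3201/2048
edge 14 of 15 (RED): { -2, -7/4, -13/8, -51/32, -101/64, -201/128, -401/256, -801/512, -1601/1024 | -3201/2048, -25/16, -3/2, -1, 0 } → -6403/4096
edge 15 of 15 (RED): { -2, -7/4, -13/8, -51/32, -101/64, -201/128, -401/256, -801/512, -1601/1024 | -6403/4096, -3201/2048, -25/16, -3/2, -1, 0 } → -12807/8192

-12807/8192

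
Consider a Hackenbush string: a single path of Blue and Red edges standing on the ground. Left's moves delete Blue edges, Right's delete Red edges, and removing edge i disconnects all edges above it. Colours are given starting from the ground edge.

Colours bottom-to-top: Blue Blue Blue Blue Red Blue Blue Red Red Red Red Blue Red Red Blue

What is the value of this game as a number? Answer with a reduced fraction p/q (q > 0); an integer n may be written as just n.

G_1 [B]  L=[0]  R=[—]  so 1
G_2 [BB]  L=[0; 1]  R=[—]  so 2
G_3 [BBB]  L=[0; 1; 2]  R=[—]  so 3
G_4 [BBBB]  L=[0; 1; 2; 3]  R=[—]  so 4
G_5 [BBBBR]  L=[0; 1; 2; 3]  R=[4]  so 7/2
G_6 [BBBBRB]  L=[0; 1; 2; 3; 7/2]  R=[4]  so 15/4
G_7 [BBBBRBB]  L=[0; 1; 2; 3; 7/2; 15/4]  R=[4]  so 31/8
G_8 [BBBBRBBR]  L=[0; 1; 2; 3; 7/2; 15/4]  R=[31/8; 4]  so 61/16
G_9 [BBBBRBBRR]  L=[0; 1; 2; 3; 7/2; 15/4]  R=[61/16; 31/8; 4]  so 121/32
G_10 [BBBBRBBRRR]  L=[0; 1; 2; 3; 7/2; 15/4]  R=[121/32; 61/16; 31/8; 4]  so 241/64
G_11 [BBBBRBBRRRR]  L=[0; 1; 2; 3; 7/2; 15/4]  R=[241/64; 121/32; 61/16; 31/8; 4]  so 481/128
G_12 [BBBBRBBRRRRB]  L=[0; 1; 2; 3; 7/2; 15/4; 481/128]  R=[241/64; 121/32; 61/16; 31/8; 4]  so 963/256
G_13 [BBBBRBBRRRRBR]  L=[0; 1; 2; 3; 7/2; 15/4; 481/128]  R=[963/256; 241/64; 121/32; 61/16; 31/8; 4]  so 1925/512
G_14 [BBBBRBBRRRRBRR]  L=[0; 1; 2; 3; 7/2; 15/4; 481/128]  R=[1925/512; 963/256; 241/64; 121/32; 61/16; 31/8; 4]  so 3849/1024
G_15 [BBBBRBBRRRRBRRB]  L=[0; 1; 2; 3; 7/2; 15/4; 481/128; 3849/1024]  R=[1925/512; 963/256; 241/64; 121/32; 61/16; 31/8; 4]  so 7699/2048

7699/2048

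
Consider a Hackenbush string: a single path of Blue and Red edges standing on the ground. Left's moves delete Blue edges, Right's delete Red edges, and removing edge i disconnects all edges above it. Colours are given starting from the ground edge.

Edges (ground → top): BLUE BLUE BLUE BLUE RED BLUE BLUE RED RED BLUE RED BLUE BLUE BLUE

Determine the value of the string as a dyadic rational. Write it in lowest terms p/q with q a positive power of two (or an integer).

Build value(s[:k]) for k = 1..14, string s = BLUE BLUE BLUE BLUE RED BLUE BLUE RED RED BLUE RED BLUE BLUE BLUE.
value_1 [B]  L=[0]  R=[(no moves)]  => 1
value_2 [BB]  L=[0 1]  R=[(no moves)]  => 2
value_3 [BBB]  L=[0 1 2]  R=[(no moves)]  => 3
value_4 [BBBB]  L=[0 1 2 3]  R=[(no moves)]  => 4
value_5 [BBBBR]  L=[0 1 2 3]  R=[4]  => 7/2
value_6 [BBBBRB]  L=[0 1 2 3 7/2]  R=[4]  => 15/4
value_7 [BBBBRBB]  L=[0 1 2 3 7/2 15/4]  R=[4]  => 31/8
value_8 [BBBBRBBR]  L=[0 1 2 3 7/2 15/4]  R=[31/8 4]  => 61/16
value_9 [BBBBRBBRR]  L=[0 1 2 3 7/2 15/4]  R=[61/16 31/8 4]  => 121/32
value_10 [BBBBRBBRRB]  L=[0 1 2 3 7/2 15/4 121/32]  R=[61/16 31/8 4]  => 243/64
value_11 [BBBBRBBRRBR]  L=[0 1 2 3 7/2 15/4 121/32]  R=[243/64 61/16 31/8 4]  => 485/128
value_12 [BBBBRBBRRBRB]  L=[0 1 2 3 7/2 15/4 121/32 485/128]  R=[243/64 61/16 31/8 4]  => 971/256
value_13 [BBBBRBBRRBRBB]  L=[0 1 2 3 7/2 15/4 121/32 485/128 971/256]  R=[243/64 61/16 31/8 4]  => 1943/512
value_14 [BBBBRBBRRBRBBB]  L=[0 1 2 3 7/2 15/4 121/32 485/128 971/256 1943/512]  R=[243/64 61/16 31/8 4]  => 3887/1024

3887/1024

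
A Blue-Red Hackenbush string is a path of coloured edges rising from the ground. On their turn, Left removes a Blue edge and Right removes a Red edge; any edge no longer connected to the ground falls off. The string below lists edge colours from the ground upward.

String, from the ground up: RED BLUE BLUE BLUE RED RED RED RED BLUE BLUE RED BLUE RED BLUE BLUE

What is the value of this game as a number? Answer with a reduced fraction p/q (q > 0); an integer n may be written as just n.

-3881/16384

Recurse on prefixes of the 15-edge string RED BLUE BLUE BLUE RED RED RED RED BLUE BLUE RED BLUE RED BLUE BLUE:
1 of 15 · R · max L −∞ · min R 0 = -1
2 of 15 · RB · max L -1 · min R 0 = -1/2
3 of 15 · RBB · max L -1/2 · min R 0 = -1/4
4 of 15 · RBBB · max L -1/4 · min R 0 = -1/8
5 of 15 · RBBBR · max L -1/4 · min R -1/8 = -3/16
6 of 15 · RBBBRR · max L -1/4 · min R -3/16 = -7/32
7 of 15 · RBBBRRR · max L -1/4 · min R -7/32 = -15/64
8 of 15 · RBBBRRRR · max L -1/4 · min R -15/64 = -31/128
9 of 15 · RBBBRRRRB · max L -31/128 · min R -15/64 = -61/256
10 of 15 · RBBBRRRRBB · max L -61/256 · min R -15/64 = -121/512
11 of 15 · RBBBRRRRBBR · max L -61/256 · min R -121/512 = -243/1024
12 of 15 · RBBBRRRRBBRB · max L -243/1024 · min R -121/512 = -485/2048
13 of 15 · RBBBRRRRBBRBR · max L -243/1024 · min R -485/2048 = -971/4096
14 of 15 · RBBBRRRRBBRBRB · max L -971/4096 · min R -485/2048 = -1941/8192
15 of 15 · RBBBRRRRBBRBRBB · max L -1941/8192 · min R -485/2048 = -3881/16384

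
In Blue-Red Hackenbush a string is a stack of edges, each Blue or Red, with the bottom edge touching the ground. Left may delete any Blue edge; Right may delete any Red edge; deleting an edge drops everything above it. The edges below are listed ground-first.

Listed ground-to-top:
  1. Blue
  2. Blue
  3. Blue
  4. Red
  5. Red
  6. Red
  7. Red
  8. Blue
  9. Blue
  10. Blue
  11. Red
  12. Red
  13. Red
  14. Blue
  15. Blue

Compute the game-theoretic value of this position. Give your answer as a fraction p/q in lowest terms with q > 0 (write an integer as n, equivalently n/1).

8647/4096

value(B) = { 0 | — } → 1
value(BB) = { 0,1 | — } → 2
value(BBB) = { 0,1,2 | — } → 3
value(BBBR) = { 0,1,2 | 3 } → 5/2
value(BBBRR) = { 0,1,2 | 5/2,3 } → 9/4
value(BBBRRR) = { 0,1,2 | 9/4,5/2,3 } → 17/8
value(BBBRRRR) = { 0,1,2 | 17/8,9/4,5/2,3 } → 33/16
value(BBBRRRRB) = { 0,1,2,33/16 | 17/8,9/4,5/2,3 } → 67/32
value(BBBRRRRBB) = { 0,1,2,33/16,67/32 | 17/8,9/4,5/2,3 } → 135/64
value(BBBRRRRBBB) = { 0,1,2,33/16,67/32,135/64 | 17/8,9/4,5/2,3 } → 271/128
value(BBBRRRRBBBR) = { 0,1,2,33/16,67/32,135/64 | 271/128,17/8,9/4,5/2,3 } → 541/256
value(BBBRRRRBBBRR) = { 0,1,2,33/16,67/32,135/64 | 541/256,271/128,17/8,9/4,5/2,3 } → 1081/512
value(BBBRRRRBBBRRR) = { 0,1,2,33/16,67/32,135/64 | 1081/512,541/256,271/128,17/8,9/4,5/2,3 } → 2161/1024
value(BBBRRRRBBBRRRB) = { 0,1,2,33/16,67/32,135/64,2161/1024 | 1081/512,541/256,271/128,17/8,9/4,5/2,3 } → 4323/2048
value(BBBRRRRBBBRRRBB) = { 0,1,2,33/16,67/32,135/64,2161/1024,4323/2048 | 1081/512,541/256,271/128,17/8,9/4,5/2,3 } → 8647/4096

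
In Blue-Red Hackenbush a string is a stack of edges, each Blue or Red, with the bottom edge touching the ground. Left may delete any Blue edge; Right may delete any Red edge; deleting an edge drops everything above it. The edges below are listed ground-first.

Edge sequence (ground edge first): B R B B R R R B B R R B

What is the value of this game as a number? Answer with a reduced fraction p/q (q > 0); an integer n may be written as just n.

B: Left { 0 }, Right { (no moves) } = simplest 1
BR: Left { 0 }, Right { 1 } = simplest 1/2
BRB: Left { 0, 1/2 }, Right { 1 } = simplest 3/4
BRBB: Left { 0, 1/2, 3/4 }, Right { 1 } = simplest 7/8
BRBBR: Left { 0, 1/2, 3/4 }, Right { 7/8, 1 } = simplest 13/16
BRBBRR: Left { 0, 1/2, 3/4 }, Right { 13/16, 7/8, 1 } = simplest 25/32
BRBBRRR: Left { 0, 1/2, 3/4 }, Right { 25/32, 13/16, 7/8, 1 } = simplest 49/64
BRBBRRRB: Left { 0, 1/2, 3/4, 49/64 }, Right { 25/32, 13/16, 7/8, 1 } = simplest 99/128
BRBBRRRBB: Left { 0, 1/2, 3/4, 49/64, 99/128 }, Right { 25/32, 13/16, 7/8, 1 } = simplest 199/256
BRBBRRRBBR: Left { 0, 1/2, 3/4, 49/64, 99/128 }, Right { 199/256, 25/32, 13/16, 7/8, 1 } = simplest 397/512
BRBBRRRBBRR: Left { 0, 1/2, 3/4, 49/64, 99/128 }, Right { 397/512, 199/256, 25/32, 13/16, 7/8, 1 } = simplest 793/1024
BRBBRRRBBRRB: Left { 0, 1/2, 3/4, 49/64, 99/128, 793/1024 }, Right { 397/512, 199/256, 25/32, 13/16, 7/8, 1 } = simplest 1587/2048

1587/2048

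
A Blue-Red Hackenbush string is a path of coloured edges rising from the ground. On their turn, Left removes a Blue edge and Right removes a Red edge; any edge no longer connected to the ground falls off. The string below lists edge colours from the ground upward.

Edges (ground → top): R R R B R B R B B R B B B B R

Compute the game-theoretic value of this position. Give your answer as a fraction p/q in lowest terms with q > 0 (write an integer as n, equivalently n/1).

-10819/4096

Recurse on prefixes of the 15-edge string R R R B R B R B B R B B B B R:
step 1: add R to get R; options L={  } R={ 0 } -> -1
step 2: add R to get RR; options L={  } R={ -1; 0 } -> -2
step 3: add R to get RRR; options L={  } R={ -2; -1; 0 } -> -3
step 4: add B to get RRRB; options L={ -3 } R={ -2; -1; 0 } -> -5/2
step 5: add R to get RRRBR; options L={ -3 } R={ -5/2; -2; -1; 0 } -> -11/4
step 6: add B to get RRRBRB; options L={ -3; -11/4 } R={ -5/2; -2; -1; 0 } -> -21/8
step 7: add R to get RRRBRBR; options L={ -3; -11/4 } R={ -21/8; -5/2; -2; -1; 0 } -> -43/16
step 8: add B to get RRRBRBRB; options L={ -3; -11/4; -43/16 } R={ -21/8; -5/2; -2; -1; 0 } -> -85/32
step 9: add B to get RRRBRBRBB; options L={ -3; -11/4; -43/16; -85/32 } R={ -21/8; -5/2; -2; -1; 0 } -> -169/64
step 10: add R to get RRRBRBRBBR; options L={ -3; -11/4; -43/16; -85/32 } R={ -169/64; -21/8; -5/2; -2; -1; 0 } -> -339/128
step 11: add B to get RRRBRBRBBRB; options L={ -3; -11/4; -43/16; -85/32; -339/128 } R={ -169/64; -21/8; -5/2; -2; -1; 0 } -> -677/256
step 12: add B to get RRRBRBRBBRBB; options L={ -3; -11/4; -43/16; -85/32; -339/128; -677/256 } R={ -169/64; -21/8; -5/2; -2; -1; 0 } -> -1353/512
step 13: add B to get RRRBRBRBBRBBB; options L={ -3; -11/4; -43/16; -85/32; -339/128; -677/256; -1353/512 } R={ -169/64; -21/8; -5/2; -2; -1; 0 } -> -2705/1024
step 14: add B to get RRRBRBRBBRBBBB; options L={ -3; -11/4; -43/16; -85/32; -339/128; -677/256; -1353/512; -2705/1024 } R={ -169/64; -21/8; -5/2; -2; -1; 0 } -> -5409/2048
step 15: add R to get RRRBRBRBBRBBBBR; options L={ -3; -11/4; -43/16; -85/32; -339/128; -677/256; -1353/512; -2705/1024 } R={ -5409/2048; -169/64; -21/8; -5/2; -2; -1; 0 } -> -10819/4096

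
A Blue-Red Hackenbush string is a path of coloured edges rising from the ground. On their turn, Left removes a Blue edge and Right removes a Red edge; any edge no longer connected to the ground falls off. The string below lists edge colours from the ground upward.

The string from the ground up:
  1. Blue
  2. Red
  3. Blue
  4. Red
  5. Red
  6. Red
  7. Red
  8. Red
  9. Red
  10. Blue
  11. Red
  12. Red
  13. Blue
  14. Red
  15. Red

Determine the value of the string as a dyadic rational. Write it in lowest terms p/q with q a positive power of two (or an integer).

1 of 15 · B · max L 0 · min R +∞ so 1
2 of 15 · BR · max L 0 · min R 1 so 1/2
3 of 15 · BRB · max L 1/2 · min R 1 so 3/4
4 of 15 · BRBR · max L 1/2 · min R 3/4 so 5/8
5 of 15 · BRBRR · max L 1/2 · min R 5/8 so 9/16
6 of 15 · BRBRRR · max L 1/2 · min R 9/16 so 17/32
7 of 15 · BRBRRRR · max L 1/2 · min R 17/32 so 33/64
8 of 15 · BRBRRRRR · max L 1/2 · min R 33/64 so 65/128
9 of 15 · BRBRRRRRR · max L 1/2 · min R 65/128 so 129/256
10 of 15 · BRBRRRRRRB · max L 129/256 · min R 65/128 so 259/512
11 of 15 · BRBRRRRRRBR · max L 129/256 · min R 259/512 so 517/1024
12 of 15 · BRBRRRRRRBRR · max L 129/256 · min R 517/1024 so 1033/2048
13 of 15 · BRBRRRRRRBRRB · max L 1033/2048 · min R 517/1024 so 2067/4096
14 of 15 · BRBRRRRRRBRRBR · max L 1033/2048 · min R 2067/4096 so 4133/8192
15 of 15 · BRBRRRRRRBRRBRR · max L 1033/2048 · min R 4133/8192 so 8265/16384

8265/16384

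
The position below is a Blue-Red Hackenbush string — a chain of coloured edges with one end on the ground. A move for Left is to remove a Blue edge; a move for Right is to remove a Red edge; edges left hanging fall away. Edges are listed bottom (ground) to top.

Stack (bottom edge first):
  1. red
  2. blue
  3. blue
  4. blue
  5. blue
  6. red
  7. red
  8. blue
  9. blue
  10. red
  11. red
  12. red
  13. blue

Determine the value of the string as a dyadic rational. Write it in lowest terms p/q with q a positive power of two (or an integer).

-413/4096

step 1: add red to get r; options L={  } R={ 0 } gives -1
step 2: add blue to get rb; options L={ -1 } R={ 0 } gives -1/2
step 3: add blue to get rbb; options L={ -1, -1/2 } R={ 0 } gives -1/4
step 4: add blue to get rbbb; options L={ -1, -1/2, -1/4 } R={ 0 } gives -1/8
step 5: add blue to get rbbbb; options L={ -1, -1/2, -1/4, -1/8 } R={ 0 } gives -1/16
step 6: add red to get rbbbbr; options L={ -1, -1/2, -1/4, -1/8 } R={ -1/16, 0 } gives -3/32
step 7: add red to get rbbbbrr; options L={ -1, -1/2, -1/4, -1/8 } R={ -3/32, -1/16, 0 } gives -7/64
step 8: add blue to get rbbbbrrb; options L={ -1, -1/2, -1/4, -1/8, -7/64 } R={ -3/32, -1/16, 0 } gives -13/128
step 9: add blue to get rbbbbrrbb; options L={ -1, -1/2, -1/4, -1/8, -7/64, -13/128 } R={ -3/32, -1/16, 0 } gives -25/256
step 10: add red to get rbbbbrrbbr; options L={ -1, -1/2, -1/4, -1/8, -7/64, -13/128 } R={ -25/256, -3/32, -1/16, 0 } gives -51/512
step 11: add red to get rbbbbrrbbrr; options L={ -1, -1/2, -1/4, -1/8, -7/64, -13/128 } R={ -51/512, -25/256, -3/32, -1/16, 0 } gives -103/1024
step 12: add red to get rbbbbrrbbrrr; options L={ -1, -1/2, -1/4, -1/8, -7/64, -13/128 } R={ -103/1024, -51/512, -25/256, -3/32, -1/16, 0 } gives -207/2048
step 13: add blue to get rbbbbrrbbrrrb; options L={ -1, -1/2, -1/4, -1/8, -7/64, -13/128, -207/2048 } R={ -103/1024, -51/512, -25/256, -3/32, -1/16, 0 } gives -413/4096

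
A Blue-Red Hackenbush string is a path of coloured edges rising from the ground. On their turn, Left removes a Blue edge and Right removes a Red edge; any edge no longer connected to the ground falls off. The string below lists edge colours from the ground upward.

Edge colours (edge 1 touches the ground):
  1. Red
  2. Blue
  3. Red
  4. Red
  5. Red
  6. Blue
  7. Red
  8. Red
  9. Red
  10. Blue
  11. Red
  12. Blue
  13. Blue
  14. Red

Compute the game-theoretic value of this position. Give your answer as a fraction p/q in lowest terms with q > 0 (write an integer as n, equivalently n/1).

-7635/8192

edge 1 of 14 (Red): { (no moves) | 0 } → -1
edge 2 of 14 (Blue): { -1 | 0 } → -1/2
edge 3 of 14 (Red): { -1 | -1/2 0 } → -3/4
edge 4 of 14 (Red): { -1 | -3/4 -1/2 0 } → -7/8
edge 5 of 14 (Red): { -1 | -7/8 -3/4 -1/2 0 } → -15/16
edge 6 of 14 (Blue): { -1 -15/16 | -7/8 -3/4 -1/2 0 } → -29/32
edge 7 of 14 (Red): { -1 -15/16 | -29/32 -7/8 -3/4 -1/2 0 } → -59/64
edge 8 of 14 (Red): { -1 -15/16 | -59/64 -29/32 -7/8 -3/4 -1/2 0 } → -119/128
edge 9 of 14 (Red): { -1 -15/16 | -119/128 -59/64 -29/32 -7/8 -3/4 -1/2 0 } → -239/256
edge 10 of 14 (Blue): { -1 -15/16 -239/256 | -119/128 -59/64 -29/32 -7/8 -3/4 -1/2 0 } → -477/512
edge 11 of 14 (Red): { -1 -15/16 -239/256 | -477/512 -119/128 -59/64 -29/32 -7/8 -3/4 -1/2 0 } → -955/1024
edge 12 of 14 (Blue): { -1 -15/16 -239/256 -955/1024 | -477/512 -119/128 -59/64 -29/32 -7/8 -3/4 -1/2 0 } → -1909/2048
edge 13 of 14 (Blue): { -1 -15/16 -239/256 -955/1024 -1909/2048 | -477/512 -119/128 -59/64 -29/32 -7/8 -3/4 -1/2 0 } → -3817/4096
edge 14 of 14 (Red): { -1 -15/16 -239/256 -955/1024 -1909/2048 | -3817/4096 -477/512 -119/128 -59/64 -29/32 -7/8 -3/4 -1/2 0 } → -7635/8192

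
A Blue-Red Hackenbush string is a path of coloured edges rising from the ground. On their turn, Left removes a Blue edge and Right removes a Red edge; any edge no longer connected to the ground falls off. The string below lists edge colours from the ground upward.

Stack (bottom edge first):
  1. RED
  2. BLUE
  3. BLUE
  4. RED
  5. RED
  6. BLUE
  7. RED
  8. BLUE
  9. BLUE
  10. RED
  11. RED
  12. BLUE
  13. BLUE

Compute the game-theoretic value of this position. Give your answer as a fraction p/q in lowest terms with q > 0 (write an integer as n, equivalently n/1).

R: Left { (no moves) }, Right { 0 } — simplest -1
RB: Left { -1 }, Right { 0 } — simplest -1/2
RBB: Left { -1,-1/2 }, Right { 0 } — simplest -1/4
RBBR: Left { -1,-1/2 }, Right { -1/4,0 } — simplest -3/8
RBBRR: Left { -1,-1/2 }, Right { -3/8,-1/4,0 } — simplest -7/16
RBBRRB: Left { -1,-1/2,-7/16 }, Right { -3/8,-1/4,0 } — simplest -13/32
RBBRRBR: Left { -1,-1/2,-7/16 }, Right { -13/32,-3/8,-1/4,0 } — simplest -27/64
RBBRRBRB: Left { -1,-1/2,-7/16,-27/64 }, Right { -13/32,-3/8,-1/4,0 } — simplest -53/128
RBBRRBRBB: Left { -1,-1/2,-7/16,-27/64,-53/128 }, Right { -13/32,-3/8,-1/4,0 } — simplest -105/256
RBBRRBRBBR: Left { -1,-1/2,-7/16,-27/64,-53/128 }, Right { -105/256,-13/32,-3/8,-1/4,0 } — simplest -211/512
RBBRRBRBBRR: Left { -1,-1/2,-7/16,-27/64,-53/128 }, Right { -211/512,-105/256,-13/32,-3/8,-1/4,0 } — simplest -423/1024
RBBRRBRBBRRB: Left { -1,-1/2,-7/16,-27/64,-53/128,-423/1024 }, Right { -211/512,-105/256,-13/32,-3/8,-1/4,0 } — simplest -845/2048
RBBRRBRBBRRBB: Left { -1,-1/2,-7/16,-27/64,-53/128,-423/1024,-845/2048 }, Right { -211/512,-105/256,-13/32,-3/8,-1/4,0 } — simplest -1689/4096

-1689/4096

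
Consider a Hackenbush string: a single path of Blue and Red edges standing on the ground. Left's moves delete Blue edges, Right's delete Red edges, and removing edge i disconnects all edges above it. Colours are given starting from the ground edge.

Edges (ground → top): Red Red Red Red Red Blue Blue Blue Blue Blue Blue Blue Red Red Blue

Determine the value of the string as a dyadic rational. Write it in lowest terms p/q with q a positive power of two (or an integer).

v(R) = { (no moves) | 0 } so -1
v(RR) = { (no moves) | -1, 0 } so -2
v(RRR) = { (no moves) | -2, -1, 0 } so -3
v(RRRR) = { (no moves) | -3, -2, -1, 0 } so -4
v(RRRRR) = { (no moves) | -4, -3, -2, -1, 0 } so -5
v(RRRRRB) = { -5 | -4, -3, -2, -1, 0 } so -9/2
v(RRRRRBB) = { -5, -9/2 | -4, -3, -2, -1, 0 } so -17/4
v(RRRRRBBB) = { -5, -9/2, -17/4 | -4, -3, -2, -1, 0 } so -33/8
v(RRRRRBBBB) = { -5, -9/2, -17/4, -33/8 | -4, -3, -2, -1, 0 } so -65/16
v(RRRRRBBBBB) = { -5, -9/2, -17/4, -33/8, -65/16 | -4, -3, -2, -1, 0 } so -129/32
v(RRRRRBBBBBB) = { -5, -9/2, -17/4, -33/8, -65/16, -129/32 | -4, -3, -2, -1, 0 } so -257/64
v(RRRRRBBBBBBB) = { -5, -9/2, -17/4, -33/8, -65/16, -129/32, -257/64 | -4, -3, -2, -1, 0 } so -513/128
v(RRRRRBBBBBBBR) = { -5, -9/2, -17/4, -33/8, -65/16, -129/32, -257/64 | -513/128, -4, -3, -2, -1, 0 } so -1027/256
v(RRRRRBBBBBBBRR) = { -5, -9/2, -17/4, -33/8, -65/16, -129/32, -257/64 | -1027/256, -513/128, -4, -3, -2, -1, 0 } so -2055/512
v(RRRRRBBBBBBBRRB) = { -5, -9/2, -17/4, -33/8, -65/16, -129/32, -257/64, -2055/512 | -1027/256, -513/128, -4, -3, -2, -1, 0 } so -4109/1024

-4109/1024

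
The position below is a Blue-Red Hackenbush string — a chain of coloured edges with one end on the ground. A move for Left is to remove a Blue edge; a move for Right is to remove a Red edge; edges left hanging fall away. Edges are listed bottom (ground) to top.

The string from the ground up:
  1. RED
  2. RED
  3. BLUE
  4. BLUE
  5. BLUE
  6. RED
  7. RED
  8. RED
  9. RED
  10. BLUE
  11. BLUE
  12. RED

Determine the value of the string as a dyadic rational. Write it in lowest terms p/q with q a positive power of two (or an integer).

-1267/1024

Recurse on prefixes of the 12-edge string RED RED BLUE BLUE BLUE RED RED RED RED BLUE BLUE RED:
edge 1 of 12 (RED): { — | 0 } — -1
edge 2 of 12 (RED): { — | -1; 0 } — -2
edge 3 of 12 (BLUE): { -2 | -1; 0 } — -3/2
edge 4 of 12 (BLUE): { -2; -3/2 | -1; 0 } — -5/4
edge 5 of 12 (BLUE): { -2; -3/2; -5/4 | -1; 0 } — -9/8
edge 6 of 12 (RED): { -2; -3/2; -5/4 | -9/8; -1; 0 } — -19/16
edge 7 of 12 (RED): { -2; -3/2; -5/4 | -19/16; -9/8; -1; 0 } — -39/32
edge 8 of 12 (RED): { -2; -3/2; -5/4 | -39/32; -19/16; -9/8; -1; 0 } — -79/64
edge 9 of 12 (RED): { -2; -3/2; -5/4 | -79/64; -39/32; -19/16; -9/8; -1; 0 } — -159/128
edge 10 of 12 (BLUE): { -2; -3/2; -5/4; -159/128 | -79/64; -39/32; -19/16; -9/8; -1; 0 } — -317/256
edge 11 of 12 (BLUE): { -2; -3/2; -5/4; -159/128; -317/256 | -79/64; -39/32; -19/16; -9/8; -1; 0 } — -633/512
edge 12 of 12 (RED): { -2; -3/2; -5/4; -159/128; -317/256 | -633/512; -79/64; -39/32; -19/16; -9/8; -1; 0 } — -1267/1024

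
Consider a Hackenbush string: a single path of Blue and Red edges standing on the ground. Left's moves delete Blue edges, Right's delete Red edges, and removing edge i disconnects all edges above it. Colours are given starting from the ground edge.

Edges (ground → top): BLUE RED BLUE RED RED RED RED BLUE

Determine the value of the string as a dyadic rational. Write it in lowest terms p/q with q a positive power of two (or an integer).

step 1: add BLUE to get B; options L={ 0 } R={  } so 1
step 2: add RED to get BR; options L={ 0 } R={ 1 } so 1/2
step 3: add BLUE to get BRB; options L={ 0 1/2 } R={ 1 } so 3/4
step 4: add RED to get BRBR; options L={ 0 1/2 } R={ 3/4 1 } so 5/8
step 5: add RED to get BRBRR; options L={ 0 1/2 } R={ 5/8 3/4 1 } so 9/16
step 6: add RED to get BRBRRR; options L={ 0 1/2 } R={ 9/16 5/8 3/4 1 } so 17/32
step 7: add RED to get BRBRRRR; options L={ 0 1/2 } R={ 17/32 9/16 5/8 3/4 1 } so 33/64
step 8: add BLUE to get BRBRRRRB; options L={ 0 1/2 33/64 } R={ 17/32 9/16 5/8 3/4 1 } so 67/128

67/128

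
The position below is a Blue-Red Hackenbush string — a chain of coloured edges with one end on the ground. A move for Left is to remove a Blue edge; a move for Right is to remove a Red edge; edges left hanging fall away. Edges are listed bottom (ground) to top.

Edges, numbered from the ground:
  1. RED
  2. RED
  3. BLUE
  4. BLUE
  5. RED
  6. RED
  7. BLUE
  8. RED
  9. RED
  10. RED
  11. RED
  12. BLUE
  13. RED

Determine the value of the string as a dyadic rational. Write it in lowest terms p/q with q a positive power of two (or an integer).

1 of 13 · R · max L −∞ · min R 0 => -1
2 of 13 · RR · max L −∞ · min R -1 => -2
3 of 13 · RRB · max L -2 · min R -1 => -3/2
4 of 13 · RRBB · max L -3/2 · min R -1 => -5/4
5 of 13 · RRBBR · max L -3/2 · min R -5/4 => -11/8
6 of 13 · RRBBRR · max L -3/2 · min R -11/8 => -23/16
7 of 13 · RRBBRRB · max L -23/16 · min R -11/8 => -45/32
8 of 13 · RRBBRRBR · max L -23/16 · min R -45/32 => -91/64
9 of 13 · RRBBRRBRR · max L -23/16 · min R -91/64 => -183/128
10 of 13 · RRBBRRBRRR · max L -23/16 · min R -183/128 => -367/256
11 of 13 · RRBBRRBRRRR · max L -23/16 · min R -367/256 => -735/512
12 of 13 · RRBBRRBRRRRB · max L -735/512 · min R -367/256 => -1469/1024
13 of 13 · RRBBRRBRRRRBR · max L -735/512 · min R -1469/1024 => -2939/2048

-2939/2048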